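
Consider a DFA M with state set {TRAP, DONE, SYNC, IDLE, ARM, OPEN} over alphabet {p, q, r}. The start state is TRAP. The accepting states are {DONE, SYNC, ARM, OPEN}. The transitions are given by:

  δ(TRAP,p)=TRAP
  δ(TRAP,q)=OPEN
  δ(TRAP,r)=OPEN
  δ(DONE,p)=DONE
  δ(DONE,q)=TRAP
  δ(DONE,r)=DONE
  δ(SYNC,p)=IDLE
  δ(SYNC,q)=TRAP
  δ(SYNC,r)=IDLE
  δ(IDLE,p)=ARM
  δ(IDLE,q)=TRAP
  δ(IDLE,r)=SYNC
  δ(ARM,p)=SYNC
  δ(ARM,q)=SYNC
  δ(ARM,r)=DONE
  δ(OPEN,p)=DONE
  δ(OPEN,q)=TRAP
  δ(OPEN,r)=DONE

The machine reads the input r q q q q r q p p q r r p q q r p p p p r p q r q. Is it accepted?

No

TRAP → OPEN → TRAP → OPEN → TRAP → OPEN → DONE → TRAP → TRAP → TRAP → OPEN → DONE → DONE → DONE → TRAP → OPEN → DONE → DONE → DONE → DONE → DONE → DONE → DONE → TRAP → OPEN → TRAP
End state TRAP is not accepting.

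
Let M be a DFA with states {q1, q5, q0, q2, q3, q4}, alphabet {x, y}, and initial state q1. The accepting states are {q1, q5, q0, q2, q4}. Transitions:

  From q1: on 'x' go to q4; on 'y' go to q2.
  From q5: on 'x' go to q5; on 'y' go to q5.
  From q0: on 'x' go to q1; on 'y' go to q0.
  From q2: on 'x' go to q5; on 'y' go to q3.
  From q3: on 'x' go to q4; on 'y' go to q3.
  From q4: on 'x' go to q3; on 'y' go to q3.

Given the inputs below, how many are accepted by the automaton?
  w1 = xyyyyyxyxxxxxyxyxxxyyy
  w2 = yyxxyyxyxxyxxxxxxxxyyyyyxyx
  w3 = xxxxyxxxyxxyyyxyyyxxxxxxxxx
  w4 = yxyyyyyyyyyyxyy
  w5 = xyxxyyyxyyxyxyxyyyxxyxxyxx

3

w1: q1 → q4 → q3 → q3 → q3 → q3 → q3 → q4 → q3 → q4 → q3 → q4 → q3 → q4 → q3 → q4 → q3 → q4 → q3 → q4 → q3 → q3 → q3  → end q3, rejected
w2: q1 → q2 → q3 → q4 → q3 → q3 → q3 → q4 → q3 → q4 → q3 → q3 → q4 → q3 → q4 → q3 → q4 → q3 → q4 → q3 → q3 → q3 → q3 → q3 → q3 → q4 → q3 → q4  → end q4, accepted
w3: q1 → q4 → q3 → q4 → q3 → q3 → q4 → q3 → q4 → q3 → q4 → q3 → q3 → q3 → q3 → q4 → q3 → q3 → q3 → q4 → q3 → q4 → q3 → q4 → q3 → q4 → q3 → q4  → end q4, accepted
w4: q1 → q2 → q5 → q5 → q5 → q5 → q5 → q5 → q5 → q5 → q5 → q5 → q5 → q5 → q5 → q5  → end q5, accepted
w5: q1 → q4 → q3 → q4 → q3 → q3 → q3 → q3 → q4 → q3 → q3 → q4 → q3 → q4 → q3 → q4 → q3 → q3 → q3 → q4 → q3 → q3 → q4 → q3 → q3 → q4 → q3  → end q3, rejected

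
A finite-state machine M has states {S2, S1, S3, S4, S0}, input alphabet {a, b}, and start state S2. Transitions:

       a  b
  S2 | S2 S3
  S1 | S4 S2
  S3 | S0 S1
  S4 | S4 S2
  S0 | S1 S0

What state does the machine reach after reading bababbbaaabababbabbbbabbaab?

S2

start at S2
read 'b': S2 → S3
read 'a': S3 → S0
read 'b': S0 → S0
read 'a': S0 → S1
read 'b': S1 → S2
read 'b': S2 → S3
read 'b': S3 → S1
read 'a': S1 → S4
read 'a': S4 → S4
read 'a': S4 → S4
read 'b': S4 → S2
read 'a': S2 → S2
read 'b': S2 → S3
read 'a': S3 → S0
read 'b': S0 → S0
read 'b': S0 → S0
read 'a': S0 → S1
read 'b': S1 → S2
read 'b': S2 → S3
read 'b': S3 → S1
read 'b': S1 → S2
read 'a': S2 → S2
read 'b': S2 → S3
read 'b': S3 → S1
read 'a': S1 → S4
read 'a': S4 → S4
read 'b': S4 → S2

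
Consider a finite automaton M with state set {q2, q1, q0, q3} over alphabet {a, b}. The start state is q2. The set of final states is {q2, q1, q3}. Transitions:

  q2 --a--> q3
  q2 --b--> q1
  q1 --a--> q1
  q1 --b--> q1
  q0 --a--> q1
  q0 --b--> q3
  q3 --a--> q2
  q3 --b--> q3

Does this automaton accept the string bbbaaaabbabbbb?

q2 → q1 → q1 → q1 → q1 → q1 → q1 → q1 → q1 → q1 → q1 → q1 → q1 → q1 → q1
End state q1 is accepting.

Yes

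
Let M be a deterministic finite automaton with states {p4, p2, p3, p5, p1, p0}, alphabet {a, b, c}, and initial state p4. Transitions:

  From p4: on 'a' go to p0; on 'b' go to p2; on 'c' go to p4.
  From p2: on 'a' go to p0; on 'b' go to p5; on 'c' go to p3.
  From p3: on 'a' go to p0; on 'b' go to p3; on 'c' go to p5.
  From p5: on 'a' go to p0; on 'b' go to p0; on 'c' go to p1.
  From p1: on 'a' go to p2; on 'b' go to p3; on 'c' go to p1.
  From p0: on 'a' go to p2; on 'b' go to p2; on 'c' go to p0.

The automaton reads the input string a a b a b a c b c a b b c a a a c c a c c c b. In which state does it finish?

p2

p4 → p0 → p2 → p5 → p0 → p2 → p0 → p0 → p2 → p3 → p0 → p2 → p5 → p1 → p2 → p0 → p2 → p3 → p5 → p0 → p0 → p0 → p0 → p2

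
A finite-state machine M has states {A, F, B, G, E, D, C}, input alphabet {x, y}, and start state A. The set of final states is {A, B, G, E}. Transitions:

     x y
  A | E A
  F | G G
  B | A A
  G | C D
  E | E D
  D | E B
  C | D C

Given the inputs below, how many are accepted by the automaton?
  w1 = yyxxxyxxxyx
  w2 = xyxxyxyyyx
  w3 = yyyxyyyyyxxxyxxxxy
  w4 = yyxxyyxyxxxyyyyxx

w1:
  start at A
  read 'y': A → A
  read 'y': A → A
  read 'x': A → E
  read 'x': E → E
  read 'x': E → E
  read 'y': E → D
  read 'x': D → E
  read 'x': E → E
  read 'x': E → E
  read 'y': E → D
  read 'x': D → E
  end E, accepted
w2:
  start at A
  read 'x': A → E
  read 'y': E → D
  read 'x': D → E
  read 'x': E → E
  read 'y': E → D
  read 'x': D → E
  read 'y': E → D
  read 'y': D → B
  read 'y': B → A
  read 'x': A → E
  end E, accepted
w3:
  start at A
  read 'y': A → A
  read 'y': A → A
  read 'y': A → A
  read 'x': A → E
  read 'y': E → D
  read 'y': D → B
  read 'y': B → A
  read 'y': A → A
  read 'y': A → A
  read 'x': A → E
  read 'x': E → E
  read 'x': E → E
  read 'y': E → D
  read 'x': D → E
  read 'x': E → E
  read 'x': E → E
  read 'x': E → E
  read 'y': E → D
  end D, rejected
w4:
  start at A
  read 'y': A → A
  read 'y': A → A
  read 'x': A → E
  read 'x': E → E
  read 'y': E → D
  read 'y': D → B
  read 'x': B → A
  read 'y': A → A
  read 'x': A → E
  read 'x': E → E
  read 'x': E → E
  read 'y': E → D
  read 'y': D → B
  read 'y': B → A
  read 'y': A → A
  read 'x': A → E
  read 'x': E → E
  end E, accepted

3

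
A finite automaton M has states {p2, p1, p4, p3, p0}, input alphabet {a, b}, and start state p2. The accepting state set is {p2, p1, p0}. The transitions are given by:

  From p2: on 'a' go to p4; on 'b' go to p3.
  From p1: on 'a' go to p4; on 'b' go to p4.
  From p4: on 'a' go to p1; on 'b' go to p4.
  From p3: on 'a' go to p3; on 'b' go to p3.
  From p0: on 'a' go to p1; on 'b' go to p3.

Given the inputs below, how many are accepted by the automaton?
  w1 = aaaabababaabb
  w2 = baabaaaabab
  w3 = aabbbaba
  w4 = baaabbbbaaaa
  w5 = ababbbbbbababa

w1: Trace: p2 -a-> p4 -a-> p1 -a-> p4 -a-> p1 -b-> p4 -a-> p1 -b-> p4 -a-> p1 -b-> p4 -a-> p1 -a-> p4 -b-> p4 -b-> p4  → end p4, rejected
w2: Trace: p2 -b-> p3 -a-> p3 -a-> p3 -b-> p3 -a-> p3 -a-> p3 -a-> p3 -a-> p3 -b-> p3 -a-> p3 -b-> p3  → end p3, rejected
w3: Trace: p2 -a-> p4 -a-> p1 -b-> p4 -b-> p4 -b-> p4 -a-> p1 -b-> p4 -a-> p1  → end p1, accepted
w4: Trace: p2 -b-> p3 -a-> p3 -a-> p3 -a-> p3 -b-> p3 -b-> p3 -b-> p3 -b-> p3 -a-> p3 -a-> p3 -a-> p3 -a-> p3  → end p3, rejected
w5: Trace: p2 -a-> p4 -b-> p4 -a-> p1 -b-> p4 -b-> p4 -b-> p4 -b-> p4 -b-> p4 -b-> p4 -a-> p1 -b-> p4 -a-> p1 -b-> p4 -a-> p1  → end p1, accepted

2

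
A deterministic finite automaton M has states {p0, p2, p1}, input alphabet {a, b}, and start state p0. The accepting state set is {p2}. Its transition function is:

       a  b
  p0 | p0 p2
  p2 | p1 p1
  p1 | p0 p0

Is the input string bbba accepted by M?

Trace: p0 -b-> p2 -b-> p1 -b-> p0 -a-> p0
End state p0 is not accepting.

No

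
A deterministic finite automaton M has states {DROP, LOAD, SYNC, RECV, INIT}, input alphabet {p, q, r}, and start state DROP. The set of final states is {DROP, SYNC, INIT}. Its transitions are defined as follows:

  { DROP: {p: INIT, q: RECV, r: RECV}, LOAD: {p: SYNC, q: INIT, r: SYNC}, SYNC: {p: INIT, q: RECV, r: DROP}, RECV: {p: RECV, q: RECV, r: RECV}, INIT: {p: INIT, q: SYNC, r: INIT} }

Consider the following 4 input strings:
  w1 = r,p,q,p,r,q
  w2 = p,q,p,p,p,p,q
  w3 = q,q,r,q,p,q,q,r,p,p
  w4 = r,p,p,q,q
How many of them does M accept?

1

w1: Trace: DROP -r-> RECV -p-> RECV -q-> RECV -p-> RECV -r-> RECV -q-> RECV  → end RECV, rejected
w2: Trace: DROP -p-> INIT -q-> SYNC -p-> INIT -p-> INIT -p-> INIT -p-> INIT -q-> SYNC  → end SYNC, accepted
w3: Trace: DROP -q-> RECV -q-> RECV -r-> RECV -q-> RECV -p-> RECV -q-> RECV -q-> RECV -r-> RECV -p-> RECV -p-> RECV  → end RECV, rejected
w4: Trace: DROP -r-> RECV -p-> RECV -p-> RECV -q-> RECV -q-> RECV  → end RECV, rejected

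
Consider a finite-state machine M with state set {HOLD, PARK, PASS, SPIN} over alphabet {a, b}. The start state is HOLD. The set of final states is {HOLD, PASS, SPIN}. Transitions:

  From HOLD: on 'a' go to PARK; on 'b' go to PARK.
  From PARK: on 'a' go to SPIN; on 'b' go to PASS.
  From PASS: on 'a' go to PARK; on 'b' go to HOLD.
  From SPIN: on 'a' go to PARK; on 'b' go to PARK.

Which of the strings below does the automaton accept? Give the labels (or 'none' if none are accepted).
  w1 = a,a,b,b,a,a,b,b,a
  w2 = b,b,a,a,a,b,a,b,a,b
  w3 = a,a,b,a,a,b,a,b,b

w2, w3

w1:
  start at HOLD
  read 'a': HOLD → PARK
  read 'a': PARK → SPIN
  read 'b': SPIN → PARK
  read 'b': PARK → PASS
  read 'a': PASS → PARK
  read 'a': PARK → SPIN
  read 'b': SPIN → PARK
  read 'b': PARK → PASS
  read 'a': PASS → PARK
  end PARK, rejected
w2:
  start at HOLD
  read 'b': HOLD → PARK
  read 'b': PARK → PASS
  read 'a': PASS → PARK
  read 'a': PARK → SPIN
  read 'a': SPIN → PARK
  read 'b': PARK → PASS
  read 'a': PASS → PARK
  read 'b': PARK → PASS
  read 'a': PASS → PARK
  read 'b': PARK → PASS
  end PASS, accepted
w3:
  start at HOLD
  read 'a': HOLD → PARK
  read 'a': PARK → SPIN
  read 'b': SPIN → PARK
  read 'a': PARK → SPIN
  read 'a': SPIN → PARK
  read 'b': PARK → PASS
  read 'a': PASS → PARK
  read 'b': PARK → PASS
  read 'b': PASS → HOLD
  end HOLD, accepted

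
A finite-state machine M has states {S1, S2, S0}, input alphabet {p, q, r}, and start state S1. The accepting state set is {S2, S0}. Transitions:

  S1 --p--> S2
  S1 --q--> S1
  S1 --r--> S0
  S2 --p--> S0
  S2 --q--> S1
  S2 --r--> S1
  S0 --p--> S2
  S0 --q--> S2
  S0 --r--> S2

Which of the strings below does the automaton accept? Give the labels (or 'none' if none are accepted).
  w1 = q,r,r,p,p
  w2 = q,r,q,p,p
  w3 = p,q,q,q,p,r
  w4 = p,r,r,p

w1, w2, w4

w1: Trace: S1 -q-> S1 -r-> S0 -r-> S2 -p-> S0 -p-> S2  → end S2, accepted
w2: Trace: S1 -q-> S1 -r-> S0 -q-> S2 -p-> S0 -p-> S2  → end S2, accepted
w3: Trace: S1 -p-> S2 -q-> S1 -q-> S1 -q-> S1 -p-> S2 -r-> S1  → end S1, rejected
w4: Trace: S1 -p-> S2 -r-> S1 -r-> S0 -p-> S2  → end S2, accepted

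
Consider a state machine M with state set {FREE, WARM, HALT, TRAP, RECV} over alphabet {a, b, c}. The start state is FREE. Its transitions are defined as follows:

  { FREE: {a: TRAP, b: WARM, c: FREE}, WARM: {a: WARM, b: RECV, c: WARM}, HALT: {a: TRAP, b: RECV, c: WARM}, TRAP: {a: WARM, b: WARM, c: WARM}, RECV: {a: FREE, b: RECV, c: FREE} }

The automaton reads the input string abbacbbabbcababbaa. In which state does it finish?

FREE → TRAP → WARM → RECV → FREE → FREE → WARM → RECV → FREE → WARM → RECV → FREE → TRAP → WARM → WARM → RECV → RECV → FREE → TRAP

TRAP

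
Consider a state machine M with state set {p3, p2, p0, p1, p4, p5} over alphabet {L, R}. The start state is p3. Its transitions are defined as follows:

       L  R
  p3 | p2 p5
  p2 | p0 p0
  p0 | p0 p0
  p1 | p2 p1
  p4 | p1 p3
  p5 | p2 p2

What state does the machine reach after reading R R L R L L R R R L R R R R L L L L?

p0

p3 → p5 → p2 → p0 → p0 → p0 → p0 → p0 → p0 → p0 → p0 → p0 → p0 → p0 → p0 → p0 → p0 → p0 → p0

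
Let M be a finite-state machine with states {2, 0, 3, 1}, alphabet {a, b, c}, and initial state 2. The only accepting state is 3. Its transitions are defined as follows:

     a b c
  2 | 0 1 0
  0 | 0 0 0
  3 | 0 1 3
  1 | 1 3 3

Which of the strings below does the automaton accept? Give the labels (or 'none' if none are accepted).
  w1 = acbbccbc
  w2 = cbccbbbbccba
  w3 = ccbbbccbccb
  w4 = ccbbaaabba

w1:
  start at 2
  read 'a': 2 → 0
  read 'c': 0 → 0
  read 'b': 0 → 0
  read 'b': 0 → 0
  read 'c': 0 → 0
  read 'c': 0 → 0
  read 'b': 0 → 0
  read 'c': 0 → 0
  end 0, rejected
w2:
  start at 2
  read 'c': 2 → 0
  read 'b': 0 → 0
  read 'c': 0 → 0
  read 'c': 0 → 0
  read 'b': 0 → 0
  read 'b': 0 → 0
  read 'b': 0 → 0
  read 'b': 0 → 0
  read 'c': 0 → 0
  read 'c': 0 → 0
  read 'b': 0 → 0
  read 'a': 0 → 0
  end 0, rejected
w3:
  start at 2
  read 'c': 2 → 0
  read 'c': 0 → 0
  read 'b': 0 → 0
  read 'b': 0 → 0
  read 'b': 0 → 0
  read 'c': 0 → 0
  read 'c': 0 → 0
  read 'b': 0 → 0
  read 'c': 0 → 0
  read 'c': 0 → 0
  read 'b': 0 → 0
  end 0, rejected
w4:
  start at 2
  read 'c': 2 → 0
  read 'c': 0 → 0
  read 'b': 0 → 0
  read 'b': 0 → 0
  read 'a': 0 → 0
  read 'a': 0 → 0
  read 'a': 0 → 0
  read 'b': 0 → 0
  read 'b': 0 → 0
  read 'a': 0 → 0
  end 0, rejected

none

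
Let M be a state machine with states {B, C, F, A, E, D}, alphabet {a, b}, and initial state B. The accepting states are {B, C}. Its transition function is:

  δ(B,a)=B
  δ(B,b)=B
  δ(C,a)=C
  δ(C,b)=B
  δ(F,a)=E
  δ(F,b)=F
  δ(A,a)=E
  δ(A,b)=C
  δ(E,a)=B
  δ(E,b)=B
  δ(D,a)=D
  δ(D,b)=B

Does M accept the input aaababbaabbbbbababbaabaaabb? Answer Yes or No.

Yes

B → B → B → B → B → B → B → B → B → B → B → B → B → B → B → B → B → B → B → B → B → B → B → B → B → B → B → B
End state B is accepting.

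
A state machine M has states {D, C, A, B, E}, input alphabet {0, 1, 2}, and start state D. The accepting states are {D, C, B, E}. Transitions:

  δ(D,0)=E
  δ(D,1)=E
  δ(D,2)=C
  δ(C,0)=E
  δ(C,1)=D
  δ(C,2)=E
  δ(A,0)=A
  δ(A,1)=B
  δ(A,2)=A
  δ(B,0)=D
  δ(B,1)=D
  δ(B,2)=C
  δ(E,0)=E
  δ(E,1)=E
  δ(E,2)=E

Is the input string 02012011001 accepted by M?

Yes

D → E → E → E → E → E → E → E → E → E → E → E
End state E is accepting.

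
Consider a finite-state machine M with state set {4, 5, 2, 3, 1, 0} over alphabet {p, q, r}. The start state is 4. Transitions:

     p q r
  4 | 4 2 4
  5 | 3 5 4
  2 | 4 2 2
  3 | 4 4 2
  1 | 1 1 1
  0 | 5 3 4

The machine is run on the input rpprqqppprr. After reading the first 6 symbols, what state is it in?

4 → 4 → 4 → 4 → 4 → 2 → 2
After 6 symbols: 2.

2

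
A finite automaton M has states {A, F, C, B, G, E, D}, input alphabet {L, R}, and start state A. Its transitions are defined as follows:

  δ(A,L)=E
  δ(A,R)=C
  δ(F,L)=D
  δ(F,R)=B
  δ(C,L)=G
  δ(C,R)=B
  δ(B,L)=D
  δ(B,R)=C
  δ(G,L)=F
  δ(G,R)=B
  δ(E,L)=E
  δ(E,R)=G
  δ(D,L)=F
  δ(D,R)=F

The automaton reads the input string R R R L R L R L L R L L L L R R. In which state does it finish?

Trace: A -R-> C -R-> B -R-> C -L-> G -R-> B -L-> D -R-> F -L-> D -L-> F -R-> B -L-> D -L-> F -L-> D -L-> F -R-> B -R-> C

C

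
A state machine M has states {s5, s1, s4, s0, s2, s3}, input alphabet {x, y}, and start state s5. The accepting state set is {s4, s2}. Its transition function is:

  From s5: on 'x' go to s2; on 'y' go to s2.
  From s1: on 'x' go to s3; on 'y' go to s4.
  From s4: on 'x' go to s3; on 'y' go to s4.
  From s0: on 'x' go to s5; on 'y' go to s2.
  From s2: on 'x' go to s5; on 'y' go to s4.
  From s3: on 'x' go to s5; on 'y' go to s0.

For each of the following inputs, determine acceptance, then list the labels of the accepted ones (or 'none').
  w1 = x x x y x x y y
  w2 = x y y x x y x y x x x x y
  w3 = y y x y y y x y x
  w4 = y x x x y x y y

w1: Trace: s5 -x-> s2 -x-> s5 -x-> s2 -y-> s4 -x-> s3 -x-> s5 -y-> s2 -y-> s4  → end s4, accepted
w2: Trace: s5 -x-> s2 -y-> s4 -y-> s4 -x-> s3 -x-> s5 -y-> s2 -x-> s5 -y-> s2 -x-> s5 -x-> s2 -x-> s5 -x-> s2 -y-> s4  → end s4, accepted
w3: Trace: s5 -y-> s2 -y-> s4 -x-> s3 -y-> s0 -y-> s2 -y-> s4 -x-> s3 -y-> s0 -x-> s5  → end s5, rejected
w4: Trace: s5 -y-> s2 -x-> s5 -x-> s2 -x-> s5 -y-> s2 -x-> s5 -y-> s2 -y-> s4  → end s4, accepted

w1, w2, w4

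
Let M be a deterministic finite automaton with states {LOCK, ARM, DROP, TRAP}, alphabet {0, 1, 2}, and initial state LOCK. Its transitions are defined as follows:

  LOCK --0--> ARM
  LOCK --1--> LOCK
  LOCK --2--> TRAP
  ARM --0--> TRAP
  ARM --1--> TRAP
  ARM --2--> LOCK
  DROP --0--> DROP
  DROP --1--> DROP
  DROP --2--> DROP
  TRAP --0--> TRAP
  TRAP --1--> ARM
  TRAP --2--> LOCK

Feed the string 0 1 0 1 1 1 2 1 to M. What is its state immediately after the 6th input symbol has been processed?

ARM

start at LOCK
read '0': LOCK → ARM
read '1': ARM → TRAP
read '0': TRAP → TRAP
read '1': TRAP → ARM
read '1': ARM → TRAP
read '1': TRAP → ARM
After 6 symbols: ARM.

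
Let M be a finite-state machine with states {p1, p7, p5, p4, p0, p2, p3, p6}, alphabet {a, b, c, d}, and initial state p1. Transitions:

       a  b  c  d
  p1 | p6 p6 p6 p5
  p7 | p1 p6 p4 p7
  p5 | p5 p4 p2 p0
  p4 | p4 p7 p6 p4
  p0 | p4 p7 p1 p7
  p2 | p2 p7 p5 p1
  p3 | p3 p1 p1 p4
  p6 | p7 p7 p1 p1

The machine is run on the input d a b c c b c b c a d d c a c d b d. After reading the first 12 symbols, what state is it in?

start at p1
read 'd': p1 → p5
read 'a': p5 → p5
read 'b': p5 → p4
read 'c': p4 → p6
read 'c': p6 → p1
read 'b': p1 → p6
read 'c': p6 → p1
read 'b': p1 → p6
read 'c': p6 → p1
read 'a': p1 → p6
read 'd': p6 → p1
read 'd': p1 → p5
After 12 symbols: p5.

p5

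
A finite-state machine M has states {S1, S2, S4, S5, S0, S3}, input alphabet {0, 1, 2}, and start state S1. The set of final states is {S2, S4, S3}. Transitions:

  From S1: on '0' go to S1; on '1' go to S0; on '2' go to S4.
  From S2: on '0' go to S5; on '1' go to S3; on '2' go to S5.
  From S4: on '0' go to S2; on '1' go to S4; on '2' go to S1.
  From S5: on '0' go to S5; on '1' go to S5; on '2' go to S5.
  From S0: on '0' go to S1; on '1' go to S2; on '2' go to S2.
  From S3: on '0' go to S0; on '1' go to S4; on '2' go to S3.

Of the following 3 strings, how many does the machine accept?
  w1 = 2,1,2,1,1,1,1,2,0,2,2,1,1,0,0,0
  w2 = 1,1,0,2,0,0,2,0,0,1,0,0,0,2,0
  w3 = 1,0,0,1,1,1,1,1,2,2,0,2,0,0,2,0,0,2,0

0

w1:
  start at S1
  read '2': S1 → S4
  read '1': S4 → S4
  read '2': S4 → S1
  read '1': S1 → S0
  read '1': S0 → S2
  read '1': S2 → S3
  read '1': S3 → S4
  read '2': S4 → S1
  read '0': S1 → S1
  read '2': S1 → S4
  read '2': S4 → S1
  read '1': S1 → S0
  read '1': S0 → S2
  read '0': S2 → S5
  read '0': S5 → S5
  read '0': S5 → S5
  end S5, rejected
w2:
  start at S1
  read '1': S1 → S0
  read '1': S0 → S2
  read '0': S2 → S5
  read '2': S5 → S5
  read '0': S5 → S5
  read '0': S5 → S5
  read '2': S5 → S5
  read '0': S5 → S5
  read '0': S5 → S5
  read '1': S5 → S5
  read '0': S5 → S5
  read '0': S5 → S5
  read '0': S5 → S5
  read '2': S5 → S5
  read '0': S5 → S5
  end S5, rejected
w3:
  start at S1
  read '1': S1 → S0
  read '0': S0 → S1
  read '0': S1 → S1
  read '1': S1 → S0
  read '1': S0 → S2
  read '1': S2 → S3
  read '1': S3 → S4
  read '1': S4 → S4
  read '2': S4 → S1
  read '2': S1 → S4
  read '0': S4 → S2
  read '2': S2 → S5
  read '0': S5 → S5
  read '0': S5 → S5
  read '2': S5 → S5
  read '0': S5 → S5
  read '0': S5 → S5
  read '2': S5 → S5
  read '0': S5 → S5
  end S5, rejected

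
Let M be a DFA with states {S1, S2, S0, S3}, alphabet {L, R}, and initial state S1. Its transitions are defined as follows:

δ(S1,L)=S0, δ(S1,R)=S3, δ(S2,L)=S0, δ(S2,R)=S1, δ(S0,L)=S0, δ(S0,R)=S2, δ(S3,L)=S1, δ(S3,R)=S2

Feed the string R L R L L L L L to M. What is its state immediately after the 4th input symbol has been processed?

S1 → S3 → S1 → S3 → S1
After 4 symbols: S1.

S1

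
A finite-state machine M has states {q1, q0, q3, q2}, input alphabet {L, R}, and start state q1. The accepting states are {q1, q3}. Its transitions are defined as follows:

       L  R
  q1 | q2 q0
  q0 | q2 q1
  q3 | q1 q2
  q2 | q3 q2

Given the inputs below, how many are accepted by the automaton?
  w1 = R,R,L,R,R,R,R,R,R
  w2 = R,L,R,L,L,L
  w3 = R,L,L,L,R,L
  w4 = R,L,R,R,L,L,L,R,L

1

w1: q1 → q0 → q1 → q2 → q2 → q2 → q2 → q2 → q2 → q2  → end q2, rejected
w2: q1 → q0 → q2 → q2 → q3 → q1 → q2  → end q2, rejected
w3: q1 → q0 → q2 → q3 → q1 → q0 → q2  → end q2, rejected
w4: q1 → q0 → q2 → q2 → q2 → q3 → q1 → q2 → q2 → q3  → end q3, accepted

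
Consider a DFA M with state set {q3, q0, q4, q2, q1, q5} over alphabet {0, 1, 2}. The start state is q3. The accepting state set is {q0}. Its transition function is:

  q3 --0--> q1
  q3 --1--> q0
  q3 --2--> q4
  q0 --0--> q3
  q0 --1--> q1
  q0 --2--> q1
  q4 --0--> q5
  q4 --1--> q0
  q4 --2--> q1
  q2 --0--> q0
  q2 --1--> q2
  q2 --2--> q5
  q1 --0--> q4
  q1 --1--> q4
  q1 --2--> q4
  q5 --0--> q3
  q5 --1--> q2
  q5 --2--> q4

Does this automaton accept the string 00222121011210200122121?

No

q3 → q1 → q4 → q1 → q4 → q1 → q4 → q1 → q4 → q5 → q2 → q2 → q5 → q2 → q0 → q1 → q4 → q5 → q2 → q5 → q4 → q0 → q1 → q4
End state q4 is not accepting.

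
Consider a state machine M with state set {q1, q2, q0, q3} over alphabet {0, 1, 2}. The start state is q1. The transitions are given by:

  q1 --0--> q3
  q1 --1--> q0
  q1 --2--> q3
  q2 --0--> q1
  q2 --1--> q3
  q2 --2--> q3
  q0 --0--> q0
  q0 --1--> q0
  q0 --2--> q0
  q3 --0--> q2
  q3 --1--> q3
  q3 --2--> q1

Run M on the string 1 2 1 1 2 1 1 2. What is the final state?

Trace: q1 -1-> q0 -2-> q0 -1-> q0 -1-> q0 -2-> q0 -1-> q0 -1-> q0 -2-> q0

q0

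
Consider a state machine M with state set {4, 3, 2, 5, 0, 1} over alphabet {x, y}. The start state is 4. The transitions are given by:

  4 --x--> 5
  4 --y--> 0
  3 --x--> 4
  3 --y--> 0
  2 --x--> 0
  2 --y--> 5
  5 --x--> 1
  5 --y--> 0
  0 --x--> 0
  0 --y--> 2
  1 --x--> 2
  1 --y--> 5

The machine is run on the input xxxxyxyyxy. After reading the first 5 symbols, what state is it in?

Trace: 4 -x-> 5 -x-> 1 -x-> 2 -x-> 0 -y-> 2
After 5 symbols: 2.

2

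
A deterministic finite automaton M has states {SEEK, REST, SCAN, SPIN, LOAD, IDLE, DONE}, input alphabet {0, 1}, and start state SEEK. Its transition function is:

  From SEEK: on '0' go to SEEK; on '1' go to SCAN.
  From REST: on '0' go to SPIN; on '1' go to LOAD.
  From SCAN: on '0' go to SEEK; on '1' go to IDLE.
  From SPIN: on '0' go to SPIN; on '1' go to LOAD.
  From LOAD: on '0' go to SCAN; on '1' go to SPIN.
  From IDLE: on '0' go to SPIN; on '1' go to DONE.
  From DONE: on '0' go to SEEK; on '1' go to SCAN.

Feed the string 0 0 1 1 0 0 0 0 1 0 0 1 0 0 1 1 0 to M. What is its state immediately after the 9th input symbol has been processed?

LOAD

start at SEEK
read '0': SEEK → SEEK
read '0': SEEK → SEEK
read '1': SEEK → SCAN
read '1': SCAN → IDLE
read '0': IDLE → SPIN
read '0': SPIN → SPIN
read '0': SPIN → SPIN
read '0': SPIN → SPIN
read '1': SPIN → LOAD
After 9 symbols: LOAD.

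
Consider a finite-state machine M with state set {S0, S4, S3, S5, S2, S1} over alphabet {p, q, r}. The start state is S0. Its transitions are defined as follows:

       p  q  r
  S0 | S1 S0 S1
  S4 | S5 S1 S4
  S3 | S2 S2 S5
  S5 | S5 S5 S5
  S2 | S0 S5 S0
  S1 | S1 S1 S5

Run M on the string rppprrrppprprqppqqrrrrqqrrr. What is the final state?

S5

S0 → S1 → S1 → S1 → S1 → S5 → S5 → S5 → S5 → S5 → S5 → S5 → S5 → S5 → S5 → S5 → S5 → S5 → S5 → S5 → S5 → S5 → S5 → S5 → S5 → S5 → S5 → S5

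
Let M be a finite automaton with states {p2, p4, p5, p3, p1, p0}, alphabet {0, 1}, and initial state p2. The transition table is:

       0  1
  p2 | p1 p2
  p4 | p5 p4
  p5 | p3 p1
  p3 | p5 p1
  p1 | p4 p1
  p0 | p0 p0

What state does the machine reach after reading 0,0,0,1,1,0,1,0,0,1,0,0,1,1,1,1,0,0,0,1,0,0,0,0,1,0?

p4

Trace: p2 -0-> p1 -0-> p4 -0-> p5 -1-> p1 -1-> p1 -0-> p4 -1-> p4 -0-> p5 -0-> p3 -1-> p1 -0-> p4 -0-> p5 -1-> p1 -1-> p1 -1-> p1 -1-> p1 -0-> p4 -0-> p5 -0-> p3 -1-> p1 -0-> p4 -0-> p5 -0-> p3 -0-> p5 -1-> p1 -0-> p4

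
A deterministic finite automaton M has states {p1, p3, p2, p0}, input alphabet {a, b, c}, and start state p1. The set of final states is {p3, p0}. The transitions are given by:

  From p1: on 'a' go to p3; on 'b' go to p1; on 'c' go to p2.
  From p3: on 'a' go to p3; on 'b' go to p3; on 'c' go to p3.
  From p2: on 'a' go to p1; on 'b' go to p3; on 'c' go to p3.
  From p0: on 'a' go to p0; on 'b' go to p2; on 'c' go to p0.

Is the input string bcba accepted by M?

Trace: p1 -b-> p1 -c-> p2 -b-> p3 -a-> p3
End state p3 is accepting.

Yes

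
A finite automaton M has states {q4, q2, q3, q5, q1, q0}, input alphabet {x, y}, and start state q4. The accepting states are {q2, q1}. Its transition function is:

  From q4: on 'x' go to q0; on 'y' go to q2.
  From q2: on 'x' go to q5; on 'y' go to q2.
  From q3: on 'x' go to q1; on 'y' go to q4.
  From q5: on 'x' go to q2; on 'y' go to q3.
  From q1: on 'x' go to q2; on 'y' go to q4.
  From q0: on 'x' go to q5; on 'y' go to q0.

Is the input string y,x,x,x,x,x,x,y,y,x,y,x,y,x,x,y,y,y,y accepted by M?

Trace: q4 -y-> q2 -x-> q5 -x-> q2 -x-> q5 -x-> q2 -x-> q5 -x-> q2 -y-> q2 -y-> q2 -x-> q5 -y-> q3 -x-> q1 -y-> q4 -x-> q0 -x-> q5 -y-> q3 -y-> q4 -y-> q2 -y-> q2
End state q2 is accepting.

Yes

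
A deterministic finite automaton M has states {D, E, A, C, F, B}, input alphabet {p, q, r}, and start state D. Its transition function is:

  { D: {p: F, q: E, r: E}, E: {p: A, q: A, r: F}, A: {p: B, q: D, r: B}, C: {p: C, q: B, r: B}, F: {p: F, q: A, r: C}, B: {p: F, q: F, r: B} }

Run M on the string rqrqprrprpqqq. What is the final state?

D → E → A → B → F → F → C → B → F → C → C → B → F → A

A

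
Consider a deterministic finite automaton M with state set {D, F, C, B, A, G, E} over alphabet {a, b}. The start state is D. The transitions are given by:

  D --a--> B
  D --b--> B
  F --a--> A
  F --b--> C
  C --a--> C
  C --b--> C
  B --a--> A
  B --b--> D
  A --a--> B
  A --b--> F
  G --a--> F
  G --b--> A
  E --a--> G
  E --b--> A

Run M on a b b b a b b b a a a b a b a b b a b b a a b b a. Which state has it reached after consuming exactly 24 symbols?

C

start at D
read 'a': D → B
read 'b': B → D
read 'b': D → B
read 'b': B → D
read 'a': D → B
read 'b': B → D
read 'b': D → B
read 'b': B → D
read 'a': D → B
read 'a': B → A
read 'a': A → B
read 'b': B → D
read 'a': D → B
read 'b': B → D
read 'a': D → B
read 'b': B → D
read 'b': D → B
read 'a': B → A
read 'b': A → F
read 'b': F → C
read 'a': C → C
read 'a': C → C
read 'b': C → C
read 'b': C → C
After 24 symbols: C.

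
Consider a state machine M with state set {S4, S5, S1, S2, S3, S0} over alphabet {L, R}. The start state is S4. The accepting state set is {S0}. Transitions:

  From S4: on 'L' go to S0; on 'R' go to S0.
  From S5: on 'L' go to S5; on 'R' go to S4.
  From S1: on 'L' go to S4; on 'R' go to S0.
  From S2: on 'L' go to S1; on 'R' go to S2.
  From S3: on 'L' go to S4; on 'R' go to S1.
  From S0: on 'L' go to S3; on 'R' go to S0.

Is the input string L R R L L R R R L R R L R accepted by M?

No

start at S4
read 'L': S4 → S0
read 'R': S0 → S0
read 'R': S0 → S0
read 'L': S0 → S3
read 'L': S3 → S4
read 'R': S4 → S0
read 'R': S0 → S0
read 'R': S0 → S0
read 'L': S0 → S3
read 'R': S3 → S1
read 'R': S1 → S0
read 'L': S0 → S3
read 'R': S3 → S1
End state S1 is not accepting.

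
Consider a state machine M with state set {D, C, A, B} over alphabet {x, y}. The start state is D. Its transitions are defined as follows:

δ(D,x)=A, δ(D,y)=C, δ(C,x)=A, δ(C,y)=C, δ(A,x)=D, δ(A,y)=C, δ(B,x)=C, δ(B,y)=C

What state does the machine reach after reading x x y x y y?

Trace: D -x-> A -x-> D -y-> C -x-> A -y-> C -y-> C

C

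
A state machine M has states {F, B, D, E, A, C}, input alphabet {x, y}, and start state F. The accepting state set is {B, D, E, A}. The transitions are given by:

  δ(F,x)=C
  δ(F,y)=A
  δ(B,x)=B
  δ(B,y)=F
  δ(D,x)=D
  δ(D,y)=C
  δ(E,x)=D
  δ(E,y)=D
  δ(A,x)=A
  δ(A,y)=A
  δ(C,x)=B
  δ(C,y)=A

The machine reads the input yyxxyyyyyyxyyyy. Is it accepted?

Yes

F → A → A → A → A → A → A → A → A → A → A → A → A → A → A → A
End state A is accepting.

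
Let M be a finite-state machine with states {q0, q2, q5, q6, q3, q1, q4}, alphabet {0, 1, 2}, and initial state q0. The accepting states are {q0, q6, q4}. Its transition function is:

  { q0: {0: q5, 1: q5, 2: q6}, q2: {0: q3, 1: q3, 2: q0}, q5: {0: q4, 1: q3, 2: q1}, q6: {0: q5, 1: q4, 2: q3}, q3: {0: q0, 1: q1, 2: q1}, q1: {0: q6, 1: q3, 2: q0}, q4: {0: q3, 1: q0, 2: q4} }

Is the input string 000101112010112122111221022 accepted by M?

Trace: q0 -0-> q5 -0-> q4 -0-> q3 -1-> q1 -0-> q6 -1-> q4 -1-> q0 -1-> q5 -2-> q1 -0-> q6 -1-> q4 -0-> q3 -1-> q1 -1-> q3 -2-> q1 -1-> q3 -2-> q1 -2-> q0 -1-> q5 -1-> q3 -1-> q1 -2-> q0 -2-> q6 -1-> q4 -0-> q3 -2-> q1 -2-> q0
End state q0 is accepting.

Yes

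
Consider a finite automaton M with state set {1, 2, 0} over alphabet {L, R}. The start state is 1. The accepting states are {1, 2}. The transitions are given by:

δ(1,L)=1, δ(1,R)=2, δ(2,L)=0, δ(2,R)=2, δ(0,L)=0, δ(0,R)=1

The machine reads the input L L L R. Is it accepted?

Yes

Trace: 1 -L-> 1 -L-> 1 -L-> 1 -R-> 2
End state 2 is accepting.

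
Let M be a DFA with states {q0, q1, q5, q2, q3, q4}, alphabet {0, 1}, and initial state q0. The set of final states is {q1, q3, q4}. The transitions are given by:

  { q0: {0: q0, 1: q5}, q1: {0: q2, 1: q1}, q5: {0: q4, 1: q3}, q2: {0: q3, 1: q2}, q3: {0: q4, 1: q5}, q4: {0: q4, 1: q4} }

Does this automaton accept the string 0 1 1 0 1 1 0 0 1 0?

start at q0
read '0': q0 → q0
read '1': q0 → q5
read '1': q5 → q3
read '0': q3 → q4
read '1': q4 → q4
read '1': q4 → q4
read '0': q4 → q4
read '0': q4 → q4
read '1': q4 → q4
read '0': q4 → q4
End state q4 is accepting.

Yes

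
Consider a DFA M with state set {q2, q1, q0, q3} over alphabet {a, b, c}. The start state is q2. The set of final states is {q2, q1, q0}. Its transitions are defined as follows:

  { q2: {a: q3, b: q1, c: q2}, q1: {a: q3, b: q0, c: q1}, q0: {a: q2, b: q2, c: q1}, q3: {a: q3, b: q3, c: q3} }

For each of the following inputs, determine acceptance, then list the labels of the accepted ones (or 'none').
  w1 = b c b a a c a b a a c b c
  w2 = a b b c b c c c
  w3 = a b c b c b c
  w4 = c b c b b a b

none

w1: q2 → q1 → q1 → q0 → q2 → q3 → q3 → q3 → q3 → q3 → q3 → q3 → q3 → q3  → end q3, rejected
w2: q2 → q3 → q3 → q3 → q3 → q3 → q3 → q3 → q3  → end q3, rejected
w3: q2 → q3 → q3 → q3 → q3 → q3 → q3 → q3  → end q3, rejected
w4: q2 → q2 → q1 → q1 → q0 → q2 → q3 → q3  → end q3, rejected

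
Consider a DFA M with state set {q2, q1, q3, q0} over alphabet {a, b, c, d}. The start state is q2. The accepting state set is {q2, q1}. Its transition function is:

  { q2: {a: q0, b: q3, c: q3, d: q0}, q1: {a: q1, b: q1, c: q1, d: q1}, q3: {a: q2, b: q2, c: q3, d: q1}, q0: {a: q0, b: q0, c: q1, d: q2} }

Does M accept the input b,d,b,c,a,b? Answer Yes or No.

start at q2
read 'b': q2 → q3
read 'd': q3 → q1
read 'b': q1 → q1
read 'c': q1 → q1
read 'a': q1 → q1
read 'b': q1 → q1
End state q1 is accepting.

Yes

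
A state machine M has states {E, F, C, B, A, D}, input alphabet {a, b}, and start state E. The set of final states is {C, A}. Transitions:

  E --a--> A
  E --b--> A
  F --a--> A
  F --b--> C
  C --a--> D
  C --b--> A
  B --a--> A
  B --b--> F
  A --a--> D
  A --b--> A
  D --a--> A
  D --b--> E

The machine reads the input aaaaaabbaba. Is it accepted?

Yes

Trace: E -a-> A -a-> D -a-> A -a-> D -a-> A -a-> D -b-> E -b-> A -a-> D -b-> E -a-> A
End state A is accepting.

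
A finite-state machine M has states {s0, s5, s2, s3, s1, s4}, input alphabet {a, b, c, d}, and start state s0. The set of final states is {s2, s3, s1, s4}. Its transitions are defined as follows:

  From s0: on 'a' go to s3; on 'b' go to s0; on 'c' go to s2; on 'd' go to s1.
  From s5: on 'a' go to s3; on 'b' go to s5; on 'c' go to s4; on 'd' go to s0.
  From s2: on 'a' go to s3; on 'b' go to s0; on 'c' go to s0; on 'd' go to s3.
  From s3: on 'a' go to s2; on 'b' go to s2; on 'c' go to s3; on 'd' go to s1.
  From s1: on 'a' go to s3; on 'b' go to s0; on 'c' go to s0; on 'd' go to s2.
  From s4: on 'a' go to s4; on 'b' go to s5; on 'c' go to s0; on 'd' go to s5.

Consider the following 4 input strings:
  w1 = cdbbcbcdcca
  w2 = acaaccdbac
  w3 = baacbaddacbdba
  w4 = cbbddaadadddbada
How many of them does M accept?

w1:
  start at s0
  read 'c': s0 → s2
  read 'd': s2 → s3
  read 'b': s3 → s2
  read 'b': s2 → s0
  read 'c': s0 → s2
  read 'b': s2 → s0
  read 'c': s0 → s2
  read 'd': s2 → s3
  read 'c': s3 → s3
  read 'c': s3 → s3
  read 'a': s3 → s2
  end s2, accepted
w2:
  start at s0
  read 'a': s0 → s3
  read 'c': s3 → s3
  read 'a': s3 → s2
  read 'a': s2 → s3
  read 'c': s3 → s3
  read 'c': s3 → s3
  read 'd': s3 → s1
  read 'b': s1 → s0
  read 'a': s0 → s3
  read 'c': s3 → s3
  end s3, accepted
w3:
  start at s0
  read 'b': s0 → s0
  read 'a': s0 → s3
  read 'a': s3 → s2
  read 'c': s2 → s0
  read 'b': s0 → s0
  read 'a': s0 → s3
  read 'd': s3 → s1
  read 'd': s1 → s2
  read 'a': s2 → s3
  read 'c': s3 → s3
  read 'b': s3 → s2
  read 'd': s2 → s3
  read 'b': s3 → s2
  read 'a': s2 → s3
  end s3, accepted
w4:
  start at s0
  read 'c': s0 → s2
  read 'b': s2 → s0
  read 'b': s0 → s0
  read 'd': s0 → s1
  read 'd': s1 → s2
  read 'a': s2 → s3
  read 'a': s3 → s2
  read 'd': s2 → s3
  read 'a': s3 → s2
  read 'd': s2 → s3
  read 'd': s3 → s1
  read 'd': s1 → s2
  read 'b': s2 → s0
  read 'a': s0 → s3
  read 'd': s3 → s1
  read 'a': s1 → s3
  end s3, accepted

4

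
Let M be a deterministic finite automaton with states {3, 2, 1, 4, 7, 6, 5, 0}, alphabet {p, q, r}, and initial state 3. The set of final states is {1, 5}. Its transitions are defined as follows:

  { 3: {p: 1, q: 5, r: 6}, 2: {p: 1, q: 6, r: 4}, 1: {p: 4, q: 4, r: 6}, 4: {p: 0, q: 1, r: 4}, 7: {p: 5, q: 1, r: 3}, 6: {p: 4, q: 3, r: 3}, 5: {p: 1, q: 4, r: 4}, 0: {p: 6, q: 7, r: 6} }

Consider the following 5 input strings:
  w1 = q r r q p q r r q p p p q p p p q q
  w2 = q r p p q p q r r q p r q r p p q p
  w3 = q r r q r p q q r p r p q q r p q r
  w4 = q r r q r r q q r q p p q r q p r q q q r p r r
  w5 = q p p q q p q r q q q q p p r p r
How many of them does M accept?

w1:
  start at 3
  read 'q': 3 → 5
  read 'r': 5 → 4
  read 'r': 4 → 4
  read 'q': 4 → 1
  read 'p': 1 → 4
  read 'q': 4 → 1
  read 'r': 1 → 6
  read 'r': 6 → 3
  read 'q': 3 → 5
  read 'p': 5 → 1
  read 'p': 1 → 4
  read 'p': 4 → 0
  read 'q': 0 → 7
  read 'p': 7 → 5
  read 'p': 5 → 1
  read 'p': 1 → 4
  read 'q': 4 → 1
  read 'q': 1 → 4
  end 4, rejected
w2:
  start at 3
  read 'q': 3 → 5
  read 'r': 5 → 4
  read 'p': 4 → 0
  read 'p': 0 → 6
  read 'q': 6 → 3
  read 'p': 3 → 1
  read 'q': 1 → 4
  read 'r': 4 → 4
  read 'r': 4 → 4
  read 'q': 4 → 1
  read 'p': 1 → 4
  read 'r': 4 → 4
  read 'q': 4 → 1
  read 'r': 1 → 6
  read 'p': 6 → 4
  read 'p': 4 → 0
  read 'q': 0 → 7
  read 'p': 7 → 5
  end 5, accepted
w3:
  start at 3
  read 'q': 3 → 5
  read 'r': 5 → 4
  read 'r': 4 → 4
  read 'q': 4 → 1
  read 'r': 1 → 6
  read 'p': 6 → 4
  read 'q': 4 → 1
  read 'q': 1 → 4
  read 'r': 4 → 4
  read 'p': 4 → 0
  read 'r': 0 → 6
  read 'p': 6 → 4
  read 'q': 4 → 1
  read 'q': 1 → 4
  read 'r': 4 → 4
  read 'p': 4 → 0
  read 'q': 0 → 7
  read 'r': 7 → 3
  end 3, rejected
w4:
  start at 3
  read 'q': 3 → 5
  read 'r': 5 → 4
  read 'r': 4 → 4
  read 'q': 4 → 1
  read 'r': 1 → 6
  read 'r': 6 → 3
  read 'q': 3 → 5
  read 'q': 5 → 4
  read 'r': 4 → 4
  read 'q': 4 → 1
  read 'p': 1 → 4
  read 'p': 4 → 0
  read 'q': 0 → 7
  read 'r': 7 → 3
  read 'q': 3 → 5
  read 'p': 5 → 1
  read 'r': 1 → 6
  read 'q': 6 → 3
  read 'q': 3 → 5
  read 'q': 5 → 4
  read 'r': 4 → 4
  read 'p': 4 → 0
  read 'r': 0 → 6
  read 'r': 6 → 3
  end 3, rejected
w5:
  start at 3
  read 'q': 3 → 5
  read 'p': 5 → 1
  read 'p': 1 → 4
  read 'q': 4 → 1
  read 'q': 1 → 4
  read 'p': 4 → 0
  read 'q': 0 → 7
  read 'r': 7 → 3
  read 'q': 3 → 5
  read 'q': 5 → 4
  read 'q': 4 → 1
  read 'q': 1 → 4
  read 'p': 4 → 0
  read 'p': 0 → 6
  read 'r': 6 → 3
  read 'p': 3 → 1
  read 'r': 1 → 6
  end 6, rejected

1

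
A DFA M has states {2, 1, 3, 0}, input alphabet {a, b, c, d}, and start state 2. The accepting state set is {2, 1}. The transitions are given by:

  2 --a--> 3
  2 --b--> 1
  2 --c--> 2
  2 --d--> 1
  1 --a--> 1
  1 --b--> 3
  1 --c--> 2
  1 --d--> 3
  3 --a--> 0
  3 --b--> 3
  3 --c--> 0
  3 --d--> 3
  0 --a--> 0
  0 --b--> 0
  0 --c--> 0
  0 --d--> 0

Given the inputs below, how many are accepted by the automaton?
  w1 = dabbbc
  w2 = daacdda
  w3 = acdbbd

0

w1: 2 → 1 → 1 → 3 → 3 → 3 → 0  → end 0, rejected
w2: 2 → 1 → 1 → 1 → 2 → 1 → 3 → 0  → end 0, rejected
w3: 2 → 3 → 0 → 0 → 0 → 0 → 0  → end 0, rejected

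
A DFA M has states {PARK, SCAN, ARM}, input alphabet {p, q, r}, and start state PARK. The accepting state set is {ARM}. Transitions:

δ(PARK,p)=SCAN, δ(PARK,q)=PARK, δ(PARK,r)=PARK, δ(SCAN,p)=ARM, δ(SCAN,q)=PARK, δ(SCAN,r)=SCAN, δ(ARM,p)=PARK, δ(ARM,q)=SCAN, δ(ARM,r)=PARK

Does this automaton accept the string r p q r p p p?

No

start at PARK
read 'r': PARK → PARK
read 'p': PARK → SCAN
read 'q': SCAN → PARK
read 'r': PARK → PARK
read 'p': PARK → SCAN
read 'p': SCAN → ARM
read 'p': ARM → PARK
End state PARK is not accepting.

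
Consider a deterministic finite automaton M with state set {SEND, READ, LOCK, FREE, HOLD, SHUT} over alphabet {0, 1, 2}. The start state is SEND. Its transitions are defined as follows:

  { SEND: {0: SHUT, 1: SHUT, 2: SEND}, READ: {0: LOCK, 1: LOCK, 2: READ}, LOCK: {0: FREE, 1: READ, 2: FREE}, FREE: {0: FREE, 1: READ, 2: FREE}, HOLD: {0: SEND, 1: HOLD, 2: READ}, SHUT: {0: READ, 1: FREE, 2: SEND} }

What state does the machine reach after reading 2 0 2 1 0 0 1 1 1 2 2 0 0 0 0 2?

start at SEND
read '2': SEND → SEND
read '0': SEND → SHUT
read '2': SHUT → SEND
read '1': SEND → SHUT
read '0': SHUT → READ
read '0': READ → LOCK
read '1': LOCK → READ
read '1': READ → LOCK
read '1': LOCK → READ
read '2': READ → READ
read '2': READ → READ
read '0': READ → LOCK
read '0': LOCK → FREE
read '0': FREE → FREE
read '0': FREE → FREE
read '2': FREE → FREE

FREE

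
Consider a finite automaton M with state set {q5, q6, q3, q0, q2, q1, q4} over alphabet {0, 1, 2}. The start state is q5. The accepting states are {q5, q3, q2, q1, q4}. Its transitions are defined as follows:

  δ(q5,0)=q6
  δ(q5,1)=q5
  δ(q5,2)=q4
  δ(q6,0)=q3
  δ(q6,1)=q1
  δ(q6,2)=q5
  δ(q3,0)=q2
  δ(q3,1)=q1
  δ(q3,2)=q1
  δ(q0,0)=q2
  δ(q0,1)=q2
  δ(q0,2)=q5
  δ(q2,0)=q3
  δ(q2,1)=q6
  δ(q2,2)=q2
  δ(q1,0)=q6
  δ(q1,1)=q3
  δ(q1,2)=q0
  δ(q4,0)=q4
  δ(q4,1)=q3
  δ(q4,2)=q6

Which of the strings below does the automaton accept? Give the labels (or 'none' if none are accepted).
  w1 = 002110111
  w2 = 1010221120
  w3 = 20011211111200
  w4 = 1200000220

w1, w2, w3

w1:
  start at q5
  read '0': q5 → q6
  read '0': q6 → q3
  read '2': q3 → q1
  read '1': q1 → q3
  read '1': q3 → q1
  read '0': q1 → q6
  read '1': q6 → q1
  read '1': q1 → q3
  read '1': q3 → q1
  end q1, accepted
w2:
  start at q5
  read '1': q5 → q5
  read '0': q5 → q6
  read '1': q6 → q1
  read '0': q1 → q6
  read '2': q6 → q5
  read '2': q5 → q4
  read '1': q4 → q3
  read '1': q3 → q1
  read '2': q1 → q0
  read '0': q0 → q2
  end q2, accepted
w3:
  start at q5
  read '2': q5 → q4
  read '0': q4 → q4
  read '0': q4 → q4
  read '1': q4 → q3
  read '1': q3 → q1
  read '2': q1 → q0
  read '1': q0 → q2
  read '1': q2 → q6
  read '1': q6 → q1
  read '1': q1 → q3
  read '1': q3 → q1
  read '2': q1 → q0
  read '0': q0 → q2
  read '0': q2 → q3
  end q3, accepted
w4:
  start at q5
  read '1': q5 → q5
  read '2': q5 → q4
  read '0': q4 → q4
  read '0': q4 → q4
  read '0': q4 → q4
  read '0': q4 → q4
  read '0': q4 → q4
  read '2': q4 → q6
  read '2': q6 → q5
  read '0': q5 → q6
  end q6, rejected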